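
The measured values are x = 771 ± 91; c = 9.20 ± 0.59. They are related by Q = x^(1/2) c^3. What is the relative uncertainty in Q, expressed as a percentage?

For a monomial Q ∝ x^(1/2), c^3, fractional errors add in quadrature:
  (½·δx/x)² = (0.5×0.118)² = 0.00348;  (3·δc/c)² = (3×0.0641)² = 0.0370
δQ/Q = √(0.0405) = 0.201

20.1%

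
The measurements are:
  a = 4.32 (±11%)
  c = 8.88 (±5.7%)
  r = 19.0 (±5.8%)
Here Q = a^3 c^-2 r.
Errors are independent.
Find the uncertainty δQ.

6.88

Relative error in a monomial: (δQ/Q)² = Σ (nᵢ · δxᵢ/xᵢ)².
  (3·δa/a)² = (3×0.110)² = 0.109;  (-2·δc/c)² = (-2×0.0570)² = 0.0130;  (1·δr/r)² = (1×0.0580)² = 0.00336
δQ/Q = √(0.125) = 0.354
Q = 19.4, so δQ = 0.354 × 19.4 = 6.88.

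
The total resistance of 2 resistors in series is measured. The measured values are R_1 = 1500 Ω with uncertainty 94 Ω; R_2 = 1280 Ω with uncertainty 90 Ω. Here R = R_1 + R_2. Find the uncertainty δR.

For a sum/difference, combine absolute errors in quadrature:
  (δR_1)² = 8840;  (δR_2)² = 8100
δR = √(16900) = 130 Ω

130 Ω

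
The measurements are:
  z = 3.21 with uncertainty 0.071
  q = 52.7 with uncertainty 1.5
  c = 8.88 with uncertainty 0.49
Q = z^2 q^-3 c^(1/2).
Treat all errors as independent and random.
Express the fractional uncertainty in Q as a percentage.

10.0%

For a monomial Q ∝ z^2, q^-3, c^(1/2), fractional errors add in quadrature:
  (2·δz/z)² = (2×0.0221)² = 0.00196;  (-3·δq/q)² = (-3×0.0285)² = 0.00729;  (½·δc/c)² = (0.5×0.0552)² = 0.000761
δQ/Q = √(0.0100) = 0.100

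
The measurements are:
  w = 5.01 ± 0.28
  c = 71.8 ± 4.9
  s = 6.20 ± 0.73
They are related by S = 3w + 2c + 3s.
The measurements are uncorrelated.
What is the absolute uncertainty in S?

Absolute uncertainties add in quadrature for a linear combination:
  (3·δw)² = 0.706;  (2·δc)² = 96.0;  (3·δs)² = 4.80
δS = √(102) = 10.1

10.1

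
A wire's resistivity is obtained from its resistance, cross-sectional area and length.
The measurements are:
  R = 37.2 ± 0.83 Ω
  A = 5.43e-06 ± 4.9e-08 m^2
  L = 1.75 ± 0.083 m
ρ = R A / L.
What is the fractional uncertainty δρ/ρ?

0.0532

Relative error in a monomial: (δρ/ρ)² = Σ (nᵢ · δxᵢ/xᵢ)².
  (1·δR/R)² = (1×0.0223)² = 0.000498;  (1·δA/A)² = (1×0.00902)² = 8.14e-05;  (-1·δL/L)² = (-1×0.0474)² = 0.00225
δρ/ρ = √(0.00283) = 0.0532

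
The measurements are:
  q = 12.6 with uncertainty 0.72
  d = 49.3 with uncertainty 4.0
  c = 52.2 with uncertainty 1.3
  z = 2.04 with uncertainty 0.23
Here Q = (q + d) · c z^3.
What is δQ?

Let u = q + d = 61.9. δu = √(δq² + δd²) = √(0.518 + 16.0) = 4.06, so δu/u = 0.0657.
Q is then a monomial in u, c, z:
δQ/Q = √((δu/u)² + (1·δc/c)² + (3·δz/z)²) = √(0.00431 + 0.000620 + 0.114) = 0.345
Q = 27400, so δQ = 0.345 × 27400 = 9480.

9480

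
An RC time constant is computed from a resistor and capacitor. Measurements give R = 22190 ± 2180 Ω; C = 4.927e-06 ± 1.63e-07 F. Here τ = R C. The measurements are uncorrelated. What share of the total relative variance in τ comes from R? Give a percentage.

(δτ/τ)² = (1·δR/R)² + (1·δC/C)²
  R term: (1×0.0982)² = 0.00965
  C term: (1×0.0331)² = 0.00109
Total = 0.0107. Share from R = 0.00965/0.0107 = 0.898.

89.8%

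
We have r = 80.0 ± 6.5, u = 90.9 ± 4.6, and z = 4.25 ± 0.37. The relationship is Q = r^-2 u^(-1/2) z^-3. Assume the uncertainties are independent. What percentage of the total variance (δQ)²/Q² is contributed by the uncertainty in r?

27.7%

(δQ/Q)² = (-2·δr/r)² + (−½·δu/u)² + (-3·δz/z)²
  r term: (-2×0.0813)² = 0.0264
  u term: (-0.5×0.0506)² = 0.000640
  z term: (-3×0.0871)² = 0.0682
Total = 0.0953. Share from r = 0.0264/0.0953 = 0.277.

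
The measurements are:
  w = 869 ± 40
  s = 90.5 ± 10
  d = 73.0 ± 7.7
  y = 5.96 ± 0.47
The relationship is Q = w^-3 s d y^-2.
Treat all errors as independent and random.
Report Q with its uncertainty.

Since Q is a product/quotient, work with relative uncertainties:
  (-3·δw/w)² = (-3×0.0460)² = 0.0191;  (1·δs/s)² = (1×0.110)² = 0.0122;  (1·δd/d)² = (1×0.105)² = 0.0111;  (-2·δy/y)² = (-2×0.0789)² = 0.0249
δQ/Q = √(0.0673) = 0.259
Q = 2.83e-07, so δQ = 0.259 × 2.83e-07 = 7.35e-08.

(2.83 ± 0.735) × 10^-7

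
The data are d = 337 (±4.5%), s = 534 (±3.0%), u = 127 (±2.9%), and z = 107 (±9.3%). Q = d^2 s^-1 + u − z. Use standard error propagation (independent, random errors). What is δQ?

Let p = d^2·s^-1 = 213. δp/p = √((2·δd/d)² + (-1·δs/s)²) = √(0.00810 + 0.000900) = 0.0949, so δp = 20.2.
Q = p + u − z: δQ = √(δp² + δu² + δz²) = √(407 + 13.6 + 99.0) = 22.8

22.8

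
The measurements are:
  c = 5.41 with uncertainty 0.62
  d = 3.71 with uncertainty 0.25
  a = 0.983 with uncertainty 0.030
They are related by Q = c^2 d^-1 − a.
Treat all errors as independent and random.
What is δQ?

Let p = c^2·d^-1 = 7.89. δp/p = √((2·δc/c)² + (-1·δd/d)²) = √(0.0525 + 0.00454) = 0.239, so δp = 1.88.
Q = p − a: δQ = √(δp² + δa²) = √(3.55 + 0.000900) = 1.88

1.88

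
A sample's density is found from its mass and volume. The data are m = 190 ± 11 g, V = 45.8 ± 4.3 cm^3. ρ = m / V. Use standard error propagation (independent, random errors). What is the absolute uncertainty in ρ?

Products/powers → add relative errors in quadrature, weighted by exponent:
  (1·δm/m)² = (1×0.0579)² = 0.00335;  (-1·δV/V)² = (-1×0.0939)² = 0.00881
δρ/ρ = √(0.0122) = 0.110
ρ = 4.15 g/cm^3, so δρ = 0.110 × 4.15 = 0.458 g/cm^3.

0.458 g/cm^3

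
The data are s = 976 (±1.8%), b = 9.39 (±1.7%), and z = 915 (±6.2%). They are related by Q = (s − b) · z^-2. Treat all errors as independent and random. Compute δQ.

Let u = s − b = 967. δu = √(δs² + δb²) = √(309 + 0.0255) = 17.6, so δu/u = 0.0182.
Q is then a monomial in u, z:
δQ/Q = √((δu/u)² + (-2·δz/z)²) = √(0.000330 + 0.0154) = 0.125
Q = 0.00115, so δQ = 0.125 × 0.00115 = 0.000145.

0.000145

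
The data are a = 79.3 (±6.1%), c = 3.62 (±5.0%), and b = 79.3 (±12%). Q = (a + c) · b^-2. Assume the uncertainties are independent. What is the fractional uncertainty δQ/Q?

0.247

Let u = a + c = 82.9. δu = √(δa² + δc²) = √(23.4 + 0.0328) = 4.84, so δu/u = 0.0584.
Q is then a monomial in u, b:
δQ/Q = √((δu/u)² + (-2·δb/b)²) = √(0.00341 + 0.0576) = 0.247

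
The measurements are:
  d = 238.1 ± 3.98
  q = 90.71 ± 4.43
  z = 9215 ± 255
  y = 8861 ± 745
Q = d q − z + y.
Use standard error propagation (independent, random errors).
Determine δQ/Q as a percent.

Let p = d·q = 21600. δp/p = √((1·δd/d)² + (1·δq/q)²) = √(0.000279 + 0.00239) = 0.0516, so δp = 1110.
Q = p − z + y: δQ = √(δp² + δz² + δy²) = √(1.24e+06 + 65000 + 5.55e+05) = 1360
Q = 21240, so δQ/Q = 1360/21240 = 0.0642.

6.42%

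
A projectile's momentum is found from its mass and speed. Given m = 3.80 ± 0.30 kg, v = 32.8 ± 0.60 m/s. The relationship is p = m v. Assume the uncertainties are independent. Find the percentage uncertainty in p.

8.10%

Products/powers → add relative errors in quadrature, weighted by exponent:
  (1·δm/m)² = (1×0.0789)² = 0.00623;  (1·δv/v)² = (1×0.0183)² = 0.000335
δp/p = √(0.00657) = 0.0810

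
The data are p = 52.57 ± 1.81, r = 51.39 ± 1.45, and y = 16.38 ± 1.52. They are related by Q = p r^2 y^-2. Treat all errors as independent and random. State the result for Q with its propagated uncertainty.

Q is a product of powers, so relative uncertainties combine in quadrature:
  (1·δp/p)² = (1×0.0344)² = 0.00119;  (2·δr/r)² = (2×0.0282)² = 0.00318;  (-2·δy/y)² = (-2×0.0928)² = 0.0344
δQ/Q = √(0.0388) = 0.197
Q = 517.4, so δQ = 0.197 × 517.4 = 102.

517.4 ± 102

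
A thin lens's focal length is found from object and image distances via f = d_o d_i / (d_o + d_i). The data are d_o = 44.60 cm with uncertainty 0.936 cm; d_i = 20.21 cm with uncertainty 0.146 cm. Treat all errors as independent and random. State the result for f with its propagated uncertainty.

13.91 ± 0.114 cm

∂f/∂d_o = (d_i/(d_o+d_i))² = 0.0972;  ∂f/∂d_i = (d_o/(d_o+d_i))² = 0.474
δf = √((∂f/∂d_o · δd_o)² + (∂f/∂d_i · δd_i)²) = √(0.00828 + 0.00478) = 0.114 cm
f = 13.91 cm.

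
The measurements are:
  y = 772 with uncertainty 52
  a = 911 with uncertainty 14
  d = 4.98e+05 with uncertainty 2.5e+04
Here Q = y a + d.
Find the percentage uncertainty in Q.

Let p = y·a = 7.03e+05. δp/p = √((1·δy/y)² + (1·δa/a)²) = √(0.00454 + 0.000236) = 0.0691, so δp = 48600.
Q = p + d: δQ = √(δp² + δd²) = √(2.36e+09 + 6.25e+08) = 54600
Q = 1.2e+06, so δQ/Q = 54600/1.2e+06 = 0.0455.

4.55%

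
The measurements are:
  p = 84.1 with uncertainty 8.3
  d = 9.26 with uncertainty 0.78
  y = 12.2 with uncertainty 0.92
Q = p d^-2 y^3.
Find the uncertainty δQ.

Since Q is a product/quotient, work with relative uncertainties:
  (1·δp/p)² = (1×0.0987)² = 0.00974;  (-2·δd/d)² = (-2×0.0842)² = 0.0284;  (3·δy/y)² = (3×0.0754)² = 0.0512
δQ/Q = √(0.0893) = 0.299
Q = 1780, so δQ = 0.299 × 1780 = 532.

532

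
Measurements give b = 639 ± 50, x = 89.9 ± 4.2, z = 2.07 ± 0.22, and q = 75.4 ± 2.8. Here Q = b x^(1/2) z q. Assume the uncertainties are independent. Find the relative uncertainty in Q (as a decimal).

Since Q is a product/quotient, work with relative uncertainties:
  (1·δb/b)² = (1×0.0782)² = 0.00612;  (½·δx/x)² = (0.5×0.0467)² = 0.000546;  (1·δz/z)² = (1×0.106)² = 0.0113;  (1·δq/q)² = (1×0.0371)² = 0.00138
δQ/Q = √(0.0193) = 0.139

0.139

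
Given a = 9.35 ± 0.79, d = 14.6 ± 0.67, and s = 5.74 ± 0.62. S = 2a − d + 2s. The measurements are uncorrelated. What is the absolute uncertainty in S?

S is a linear combination, so absolute uncertainties add in quadrature:
  (2·δa)² = 2.50;  (δd)² = 0.449;  (2·δs)² = 1.54
δS = √(4.48) = 2.12

2.12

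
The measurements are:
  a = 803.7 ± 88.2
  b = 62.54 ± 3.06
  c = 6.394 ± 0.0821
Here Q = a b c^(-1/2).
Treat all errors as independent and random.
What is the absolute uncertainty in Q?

Each factor contributes (exponent × relative error)² to (δQ/Q)²:
  (1·δa/a)² = (1×0.110)² = 0.0120;  (1·δb/b)² = (1×0.0489)² = 0.00239;  (−½·δc/c)² = (-0.5×0.0128)² = 4.12e-05
δQ/Q = √(0.0145) = 0.120
Q = 19880, so δQ = 0.120 × 19880 = 2390.

2390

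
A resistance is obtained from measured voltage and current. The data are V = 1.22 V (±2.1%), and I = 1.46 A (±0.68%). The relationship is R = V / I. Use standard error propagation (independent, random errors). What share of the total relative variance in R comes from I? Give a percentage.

9.49%

(δR/R)² = (1·δV/V)² + (-1·δI/I)²
  V term: (1×0.0210)² = 0.000441
  I term: (-1×0.00680)² = 4.62e-05
Total = 0.000487. Share from I = 4.62e-05/0.000487 = 0.0949.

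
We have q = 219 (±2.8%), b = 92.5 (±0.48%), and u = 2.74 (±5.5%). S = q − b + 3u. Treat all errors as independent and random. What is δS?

Absolute uncertainties add in quadrature for a linear combination:
  (δq)² = 37.6;  (δb)² = 0.197;  (3·δu)² = 0.204
δS = √(38.0) = 6.16

6.16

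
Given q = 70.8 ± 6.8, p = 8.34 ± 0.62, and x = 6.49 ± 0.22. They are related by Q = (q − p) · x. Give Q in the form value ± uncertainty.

405 ± 46.4

Let u = q − p = 62.5. δu = √(δq² + δp²) = √(46.2 + 0.384) = 6.83, so δu/u = 0.109.
Q is then a monomial in u, x:
δQ/Q = √((δu/u)² + (1·δx/x)²) = √(0.0120 + 0.00115) = 0.114
Q = 405, so δQ = 0.114 × 405 = 46.4.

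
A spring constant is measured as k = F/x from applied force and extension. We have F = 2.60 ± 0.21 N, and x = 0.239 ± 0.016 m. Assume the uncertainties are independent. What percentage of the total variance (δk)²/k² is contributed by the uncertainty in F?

59.3%

(δk/k)² = (1·δF/F)² + (-1·δx/x)²
  F term: (1×0.0808)² = 0.00652
  x term: (-1×0.0669)² = 0.00448
Total = 0.0110. Share from F = 0.00652/0.0110 = 0.593.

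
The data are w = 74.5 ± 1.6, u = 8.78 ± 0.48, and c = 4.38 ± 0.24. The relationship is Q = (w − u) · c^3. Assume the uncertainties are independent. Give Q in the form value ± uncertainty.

5520 ± 919

Let h = w − u = 65.7. δh = √(δw² + δu²) = √(2.56 + 0.230) = 1.67, so δh/h = 0.0254.
Q is then a monomial in h, c:
δQ/Q = √((δh/h)² + (3·δc/c)²) = √(0.000646 + 0.0270) = 0.166
Q = 5520, so δQ = 0.166 × 5520 = 919.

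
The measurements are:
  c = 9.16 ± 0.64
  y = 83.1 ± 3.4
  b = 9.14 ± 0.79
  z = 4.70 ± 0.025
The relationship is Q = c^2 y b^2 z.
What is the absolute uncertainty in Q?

Relative error in a monomial: (δQ/Q)² = Σ (nᵢ · δxᵢ/xᵢ)².
  (2·δc/c)² = (2×0.0699)² = 0.0195;  (1·δy/y)² = (1×0.0409)² = 0.00167;  (2·δb/b)² = (2×0.0864)² = 0.0299;  (1·δz/z)² = (1×0.00532)² = 2.83e-05
δQ/Q = √(0.0511) = 0.226
Q = 2.74e+06, so δQ = 0.226 × 2.74e+06 = 6.19e+05.

6.19e+05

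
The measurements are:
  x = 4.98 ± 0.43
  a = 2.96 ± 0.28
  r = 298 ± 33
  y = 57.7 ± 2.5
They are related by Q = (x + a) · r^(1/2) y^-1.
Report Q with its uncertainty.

Let u = x + a = 7.94. δu = √(δx² + δa²) = √(0.185 + 0.0784) = 0.513, so δu/u = 0.0646.
Q is then a monomial in u, r, y:
δQ/Q = √((δu/u)² + (½·δr/r)² + (-1·δy/y)²) = √(0.00418 + 0.00307 + 0.00188) = 0.0955
Q = 2.38, so δQ = 0.0955 × 2.38 = 0.227.

2.38 ± 0.227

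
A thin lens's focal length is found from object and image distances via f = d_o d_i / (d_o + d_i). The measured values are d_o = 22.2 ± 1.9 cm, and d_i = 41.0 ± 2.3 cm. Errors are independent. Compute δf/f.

0.0589

∂f/∂d_o = (d_i/(d_o+d_i))² = 0.421;  ∂f/∂d_i = (d_o/(d_o+d_i))² = 0.123
δf = √((∂f/∂d_o · δd_o)² + (∂f/∂d_i · δd_i)²) = √(0.639 + 0.0805) = 0.848 cm
f = 14.4 cm, so δf/f = 0.848/14.4 = 0.0589.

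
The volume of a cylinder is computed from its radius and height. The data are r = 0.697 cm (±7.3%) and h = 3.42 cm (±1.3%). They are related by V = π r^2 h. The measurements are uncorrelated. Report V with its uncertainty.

5.22 ± 0.765 cm^3

Relative error in a monomial: (δV/V)² = Σ (nᵢ · δxᵢ/xᵢ)².
  (2·δr/r)² = (2×0.0730)² = 0.0213;  (1·δh/h)² = (1×0.0130)² = 0.000169
δV/V = √(0.0215) = 0.147
V = 5.22 cm^3, so δV = 0.147 × 5.22 = 0.765 cm^3.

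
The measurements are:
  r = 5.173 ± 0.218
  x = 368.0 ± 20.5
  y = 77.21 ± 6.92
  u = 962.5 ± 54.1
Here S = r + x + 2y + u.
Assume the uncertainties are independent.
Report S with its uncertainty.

For a sum/difference, combine absolute errors in quadrature:
  (δr)² = 0.0475;  (δx)² = 420;  (2·δy)² = 192;  (δu)² = 2930
δS = √(3540) = 59.5
S = 1490.

1490 ± 59.5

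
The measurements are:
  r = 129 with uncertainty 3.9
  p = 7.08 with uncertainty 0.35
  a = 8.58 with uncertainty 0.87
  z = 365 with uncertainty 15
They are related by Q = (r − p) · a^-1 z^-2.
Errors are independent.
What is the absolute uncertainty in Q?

1.43e-05

Let u = r − p = 122. δu = √(δr² + δp²) = √(15.2 + 0.122) = 3.92, so δu/u = 0.0321.
Q is then a monomial in u, a, z:
δQ/Q = √((δu/u)² + (-1·δa/a)² + (-2·δz/z)²) = √(0.00103 + 0.0103 + 0.00676) = 0.134
Q = 0.000107, so δQ = 0.134 × 0.000107 = 1.43e-05.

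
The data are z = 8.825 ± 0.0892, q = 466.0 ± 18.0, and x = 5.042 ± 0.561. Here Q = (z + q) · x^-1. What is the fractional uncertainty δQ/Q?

Let u = z + q = 474.8. δu = √(δz² + δq²) = √(0.00796 + 324) = 18.0, so δu/u = 0.0379.
Q is then a monomial in u, x:
δQ/Q = √((δu/u)² + (-1·δx/x)²) = √(0.00144 + 0.0124) = 0.118

0.118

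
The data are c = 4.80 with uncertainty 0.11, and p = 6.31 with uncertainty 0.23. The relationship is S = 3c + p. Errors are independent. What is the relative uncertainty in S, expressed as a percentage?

Sums and differences: (δS)² = Σ (cᵢ δxᵢ)².
  (3·δc)² = 0.109;  (δp)² = 0.0529
δS = √(0.162) = 0.402
S = 20.7, so δS/S = 0.402/20.7 = 0.0194.

1.94%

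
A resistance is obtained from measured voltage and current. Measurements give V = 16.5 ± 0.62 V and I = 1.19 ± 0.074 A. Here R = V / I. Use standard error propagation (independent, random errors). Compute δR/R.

0.0727

Products/powers → add relative errors in quadrature, weighted by exponent:
  (1·δV/V)² = (1×0.0376)² = 0.00141;  (-1·δI/I)² = (-1×0.0622)² = 0.00387
δR/R = √(0.00528) = 0.0727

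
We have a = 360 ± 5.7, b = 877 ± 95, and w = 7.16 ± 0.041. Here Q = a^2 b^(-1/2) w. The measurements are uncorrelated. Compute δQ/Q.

Since Q is a product/quotient, work with relative uncertainties:
  (2·δa/a)² = (2×0.0158)² = 0.00100;  (−½·δb/b)² = (-0.5×0.108)² = 0.00293;  (1·δw/w)² = (1×0.00573)² = 3.28e-05
δQ/Q = √(0.00397) = 0.0630

0.0630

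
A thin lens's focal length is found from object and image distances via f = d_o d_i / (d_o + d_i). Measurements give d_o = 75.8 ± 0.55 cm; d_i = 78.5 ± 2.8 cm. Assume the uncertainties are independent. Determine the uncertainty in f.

∂f/∂d_o = (d_i/(d_o+d_i))² = 0.259;  ∂f/∂d_i = (d_o/(d_o+d_i))² = 0.241
δf = √((∂f/∂d_o · δd_o)² + (∂f/∂d_i · δd_i)²) = √(0.0203 + 0.457) = 0.691 cm

0.691 cm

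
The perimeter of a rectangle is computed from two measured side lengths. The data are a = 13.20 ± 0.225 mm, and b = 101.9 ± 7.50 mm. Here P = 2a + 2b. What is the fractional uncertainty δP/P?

0.0652

Absolute uncertainties add in quadrature for a linear combination:
  (2·δa)² = 0.203;  (2·δb)² = 225
δP = √(225) = 15.0 mm
P = 230.2 mm, so δP/P = 15.0/230.2 = 0.0652.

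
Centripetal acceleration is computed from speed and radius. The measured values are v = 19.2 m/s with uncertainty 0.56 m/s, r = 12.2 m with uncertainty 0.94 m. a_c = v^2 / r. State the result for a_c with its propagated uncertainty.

30.2 ± 2.92 m/s^2

a_c is a product of powers, so relative uncertainties combine in quadrature:
  (2·δv/v)² = (2×0.0292)² = 0.00340;  (-1·δr/r)² = (-1×0.0770)² = 0.00594
δa_c/a_c = √(0.00934) = 0.0966
a_c = 30.2 m/s^2, so δa_c = 0.0966 × 30.2 = 2.92 m/s^2.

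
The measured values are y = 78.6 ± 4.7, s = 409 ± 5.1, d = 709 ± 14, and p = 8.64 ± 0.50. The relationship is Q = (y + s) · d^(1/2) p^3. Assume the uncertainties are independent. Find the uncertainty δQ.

1.46e+06

Let u = y + s = 488. δu = √(δy² + δs²) = √(22.1 + 26.0) = 6.94, so δu/u = 0.0142.
Q is then a monomial in u, d, p:
δQ/Q = √((δu/u)² + (½·δd/d)² + (3·δp/p)²) = √(0.000202 + 9.75e-05 + 0.0301) = 0.174
Q = 8.37e+06, so δQ = 0.174 × 8.37e+06 = 1.46e+06.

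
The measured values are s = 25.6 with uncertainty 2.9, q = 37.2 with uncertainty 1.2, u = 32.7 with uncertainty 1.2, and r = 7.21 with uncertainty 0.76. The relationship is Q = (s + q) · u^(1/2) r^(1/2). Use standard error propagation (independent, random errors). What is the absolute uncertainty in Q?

72.2

Let w = s + q = 62.8. δw = √(δs² + δq²) = √(8.41 + 1.44) = 3.14, so δw/w = 0.0500.
Q is then a monomial in w, u, r:
δQ/Q = √((δw/w)² + (½·δu/u)² + (½·δr/r)²) = √(0.00250 + 0.000337 + 0.00278) = 0.0749
Q = 964, so δQ = 0.0749 × 964 = 72.2.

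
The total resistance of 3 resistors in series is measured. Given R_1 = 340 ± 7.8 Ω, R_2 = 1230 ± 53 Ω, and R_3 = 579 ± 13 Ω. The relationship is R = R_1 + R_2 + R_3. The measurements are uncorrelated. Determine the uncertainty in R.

55.1 Ω

Each term contributes (cᵢ δxᵢ)² to (δR)²:
  (δR_1)² = 60.8;  (δR_2)² = 2810;  (δR_3)² = 169
δR = √(3040) = 55.1 Ω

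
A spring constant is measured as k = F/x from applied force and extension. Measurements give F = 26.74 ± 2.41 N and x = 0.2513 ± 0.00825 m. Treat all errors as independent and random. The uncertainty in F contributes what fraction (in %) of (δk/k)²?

88.3%

(δk/k)² = (1·δF/F)² + (-1·δx/x)²
  F term: (1×0.0901)² = 0.00812
  x term: (-1×0.0328)² = 0.00108
Total = 0.00920. Share from F = 0.00812/0.00920 = 0.883.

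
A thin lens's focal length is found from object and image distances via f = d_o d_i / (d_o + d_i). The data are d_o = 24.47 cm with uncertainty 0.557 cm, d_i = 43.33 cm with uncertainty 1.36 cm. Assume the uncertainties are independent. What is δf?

0.288 cm

∂f/∂d_o = (d_i/(d_o+d_i))² = 0.408;  ∂f/∂d_i = (d_o/(d_o+d_i))² = 0.130
δf = √((∂f/∂d_o · δd_o)² + (∂f/∂d_i · δd_i)²) = √(0.0518 + 0.0314) = 0.288 cm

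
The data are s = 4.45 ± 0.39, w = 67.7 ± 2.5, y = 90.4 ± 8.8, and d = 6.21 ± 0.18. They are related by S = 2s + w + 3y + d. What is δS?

26.5

Absolute uncertainties add in quadrature for a linear combination:
  (2·δs)² = 0.608;  (δw)² = 6.25;  (3·δy)² = 697;  (δd)² = 0.0324
δS = √(704) = 26.5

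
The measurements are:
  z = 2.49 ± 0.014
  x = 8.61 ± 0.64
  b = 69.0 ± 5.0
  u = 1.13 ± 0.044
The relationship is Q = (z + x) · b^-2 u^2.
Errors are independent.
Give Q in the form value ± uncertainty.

0.00298 ± 0.000519

Let w = z + x = 11.1. δw = √(δz² + δx²) = √(0.000196 + 0.410) = 0.640, so δw/w = 0.0577.
Q is then a monomial in w, b, u:
δQ/Q = √((δw/w)² + (-2·δb/b)² + (2·δu/u)²) = √(0.00333 + 0.0210 + 0.00606) = 0.174
Q = 0.00298, so δQ = 0.174 × 0.00298 = 0.000519.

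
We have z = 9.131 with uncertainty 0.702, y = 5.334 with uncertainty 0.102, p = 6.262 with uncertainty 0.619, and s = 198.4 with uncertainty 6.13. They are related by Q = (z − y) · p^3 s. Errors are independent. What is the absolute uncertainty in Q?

Let u = z − y = 3.797. δu = √(δz² + δy²) = √(0.493 + 0.0104) = 0.709, so δu/u = 0.187.
Q is then a monomial in u, p, s:
δQ/Q = √((δu/u)² + (3·δp/p)² + (1·δs/s)²) = √(0.0349 + 0.0879 + 0.000955) = 0.352
Q = 185000, so δQ = 0.352 × 185000 = 65100.

65100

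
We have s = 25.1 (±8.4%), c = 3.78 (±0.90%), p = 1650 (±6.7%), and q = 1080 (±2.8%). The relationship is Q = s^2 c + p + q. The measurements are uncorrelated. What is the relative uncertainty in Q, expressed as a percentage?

8.15%

Let w = s^2·c = 2380. δw/w = √((2·δs/s)² + (1·δc/c)²) = √(0.0282 + 8.1e-05) = 0.168, so δw = 401.
Q = w + p + q: δQ = √(δw² + δp² + δq²) = √(1.61e+05 + 12200 + 914) = 417
Q = 5110, so δQ/Q = 417/5110 = 0.0815.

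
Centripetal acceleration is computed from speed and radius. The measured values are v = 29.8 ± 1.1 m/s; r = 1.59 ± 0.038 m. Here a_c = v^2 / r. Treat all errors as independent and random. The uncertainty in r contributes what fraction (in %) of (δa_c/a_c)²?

(δa_c/a_c)² = (2·δv/v)² + (-1·δr/r)²
  v term: (2×0.0369)² = 0.00545
  r term: (-1×0.0239)² = 0.000571
Total = 0.00602. Share from r = 0.000571/0.00602 = 0.0949.

9.49%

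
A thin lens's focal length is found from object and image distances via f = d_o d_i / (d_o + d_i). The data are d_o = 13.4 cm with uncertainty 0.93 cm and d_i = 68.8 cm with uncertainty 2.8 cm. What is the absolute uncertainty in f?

∂f/∂d_o = (d_i/(d_o+d_i))² = 0.701;  ∂f/∂d_i = (d_o/(d_o+d_i))² = 0.0266
δf = √((∂f/∂d_o · δd_o)² + (∂f/∂d_i · δd_i)²) = √(0.424 + 0.00554) = 0.656 cm

0.656 cm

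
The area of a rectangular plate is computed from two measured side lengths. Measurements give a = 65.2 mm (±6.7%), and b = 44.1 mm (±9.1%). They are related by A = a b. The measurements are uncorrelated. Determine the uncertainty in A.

Products/powers → add relative errors in quadrature, weighted by exponent:
  (1·δa/a)² = (1×0.0670)² = 0.00449;  (1·δb/b)² = (1×0.0910)² = 0.00828
δA/A = √(0.0128) = 0.113
A = 2880 mm^2, so δA = 0.113 × 2880 = 325 mm^2.

325 mm^2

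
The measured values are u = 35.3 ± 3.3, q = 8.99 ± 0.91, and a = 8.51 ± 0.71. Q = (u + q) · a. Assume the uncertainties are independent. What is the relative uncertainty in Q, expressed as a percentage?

11.4%

Let w = u + q = 44.3. δw = √(δu² + δq²) = √(10.9 + 0.828) = 3.42, so δw/w = 0.0773.
Q is then a monomial in w, a:
δQ/Q = √((δw/w)² + (1·δa/a)²) = √(0.00597 + 0.00696) = 0.114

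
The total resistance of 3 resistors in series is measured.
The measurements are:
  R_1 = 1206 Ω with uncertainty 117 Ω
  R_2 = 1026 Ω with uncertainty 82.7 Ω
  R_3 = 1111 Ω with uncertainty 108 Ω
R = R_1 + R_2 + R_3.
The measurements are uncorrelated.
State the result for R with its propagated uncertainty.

3343 ± 179 Ω

Sums and differences: (δR)² = Σ (cᵢ δxᵢ)².
  (δR_1)² = 13700;  (δR_2)² = 6840;  (δR_3)² = 11700
δR = √(32200) = 179 Ω
R = 3343 Ω.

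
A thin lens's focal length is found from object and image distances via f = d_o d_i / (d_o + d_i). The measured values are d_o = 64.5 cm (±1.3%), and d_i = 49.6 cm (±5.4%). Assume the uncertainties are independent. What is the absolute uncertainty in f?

∂f/∂d_o = (d_i/(d_o+d_i))² = 0.189;  ∂f/∂d_i = (d_o/(d_o+d_i))² = 0.320
δf = √((∂f/∂d_o · δd_o)² + (∂f/∂d_i · δd_i)²) = √(0.0251 + 0.733) = 0.870 cm

0.870 cm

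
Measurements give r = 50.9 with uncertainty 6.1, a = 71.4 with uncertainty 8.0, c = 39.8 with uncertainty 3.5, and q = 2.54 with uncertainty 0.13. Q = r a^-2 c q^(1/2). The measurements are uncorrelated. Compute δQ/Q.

0.270

Each factor contributes (exponent × relative error)² to (δQ/Q)²:
  (1·δr/r)² = (1×0.120)² = 0.0144;  (-2·δa/a)² = (-2×0.112)² = 0.0502;  (1·δc/c)² = (1×0.0879)² = 0.00773;  (½·δq/q)² = (0.5×0.0512)² = 0.000655
δQ/Q = √(0.0730) = 0.270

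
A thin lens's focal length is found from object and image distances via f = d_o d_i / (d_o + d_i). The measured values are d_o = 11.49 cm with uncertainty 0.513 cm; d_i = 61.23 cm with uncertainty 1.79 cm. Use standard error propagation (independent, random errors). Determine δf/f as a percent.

∂f/∂d_o = (d_i/(d_o+d_i))² = 0.709;  ∂f/∂d_i = (d_o/(d_o+d_i))² = 0.0250
δf = √((∂f/∂d_o · δd_o)² + (∂f/∂d_i · δd_i)²) = √(0.132 + 0.00200) = 0.366 cm
f = 9.675 cm, so δf/f = 0.366/9.675 = 0.0379.

3.79%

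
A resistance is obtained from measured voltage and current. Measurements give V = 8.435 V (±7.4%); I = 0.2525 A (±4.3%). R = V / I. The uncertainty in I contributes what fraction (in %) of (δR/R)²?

(δR/R)² = (1·δV/V)² + (-1·δI/I)²
  V term: (1×0.0740)² = 0.00548
  I term: (-1×0.0430)² = 0.00185
Total = 0.00733. Share from I = 0.00185/0.00733 = 0.252.

25.2%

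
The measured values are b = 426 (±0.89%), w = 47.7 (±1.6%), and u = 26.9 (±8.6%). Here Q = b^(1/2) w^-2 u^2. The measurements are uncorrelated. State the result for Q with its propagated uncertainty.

Q is a product of powers, so relative uncertainties combine in quadrature:
  (½·δb/b)² = (0.5×0.00890)² = 1.98e-05;  (-2·δw/w)² = (-2×0.0160)² = 0.00102;  (2·δu/u)² = (2×0.0860)² = 0.0296
δQ/Q = √(0.0306) = 0.175
Q = 6.56, so δQ = 0.175 × 6.56 = 1.15.

6.56 ± 1.15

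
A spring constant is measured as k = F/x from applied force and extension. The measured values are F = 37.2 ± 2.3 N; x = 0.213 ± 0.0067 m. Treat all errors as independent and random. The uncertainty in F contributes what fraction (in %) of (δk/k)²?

79.4%

(δk/k)² = (1·δF/F)² + (-1·δx/x)²
  F term: (1×0.0618)² = 0.00382
  x term: (-1×0.0315)² = 0.000989
Total = 0.00481. Share from F = 0.00382/0.00481 = 0.794.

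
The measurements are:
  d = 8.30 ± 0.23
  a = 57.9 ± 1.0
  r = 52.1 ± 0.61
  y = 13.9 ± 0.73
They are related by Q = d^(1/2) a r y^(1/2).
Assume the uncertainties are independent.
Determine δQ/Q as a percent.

Q is a product of powers, so relative uncertainties combine in quadrature:
  (½·δd/d)² = (0.5×0.0277)² = 0.000192;  (1·δa/a)² = (1×0.0173)² = 0.000298;  (1·δr/r)² = (1×0.0117)² = 0.000137;  (½·δy/y)² = (0.5×0.0525)² = 0.000690
δQ/Q = √(0.00132) = 0.0363

3.63%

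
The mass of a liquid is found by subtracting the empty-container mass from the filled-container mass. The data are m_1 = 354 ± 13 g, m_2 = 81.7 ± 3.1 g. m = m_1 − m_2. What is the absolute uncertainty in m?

Each term contributes (cᵢ δxᵢ)² to (δm)²:
  (δm_1)² = 169;  (δm_2)² = 9.61
δm = √(179) = 13.4 g

13.4 g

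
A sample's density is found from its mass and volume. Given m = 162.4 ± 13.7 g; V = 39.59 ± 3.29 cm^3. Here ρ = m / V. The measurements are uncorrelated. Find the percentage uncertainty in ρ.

ρ is a product of powers, so relative uncertainties combine in quadrature:
  (1·δm/m)² = (1×0.0844)² = 0.00712;  (-1·δV/V)² = (-1×0.0831)² = 0.00691
δρ/ρ = √(0.0140) = 0.118

11.8%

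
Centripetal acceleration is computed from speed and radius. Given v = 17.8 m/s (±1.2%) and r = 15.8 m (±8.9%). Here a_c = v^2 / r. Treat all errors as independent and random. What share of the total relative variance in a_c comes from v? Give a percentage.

(δa_c/a_c)² = (2·δv/v)² + (-1·δr/r)²
  v term: (2×0.0120)² = 0.000576
  r term: (-1×0.0890)² = 0.00792
Total = 0.00850. Share from v = 0.000576/0.00850 = 0.0678.

6.78%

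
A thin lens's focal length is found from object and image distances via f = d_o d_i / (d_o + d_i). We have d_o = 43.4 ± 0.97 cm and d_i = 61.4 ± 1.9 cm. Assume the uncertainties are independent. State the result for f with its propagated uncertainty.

25.4 ± 0.466 cm

∂f/∂d_o = (d_i/(d_o+d_i))² = 0.343;  ∂f/∂d_i = (d_o/(d_o+d_i))² = 0.171
δf = √((∂f/∂d_o · δd_o)² + (∂f/∂d_i · δd_i)²) = √(0.111 + 0.106) = 0.466 cm
f = 25.4 cm.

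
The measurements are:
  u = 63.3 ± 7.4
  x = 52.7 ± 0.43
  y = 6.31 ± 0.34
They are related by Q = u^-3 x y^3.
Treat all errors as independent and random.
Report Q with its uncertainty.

Relative error in a monomial: (δQ/Q)² = Σ (nᵢ · δxᵢ/xᵢ)².
  (-3·δu/u)² = (-3×0.117)² = 0.123;  (1·δx/x)² = (1×0.00816)² = 6.66e-05;  (3·δy/y)² = (3×0.0539)² = 0.0261
δQ/Q = √(0.149) = 0.386
Q = 0.0522, so δQ = 0.386 × 0.0522 = 0.0202.

0.0522 ± 0.0202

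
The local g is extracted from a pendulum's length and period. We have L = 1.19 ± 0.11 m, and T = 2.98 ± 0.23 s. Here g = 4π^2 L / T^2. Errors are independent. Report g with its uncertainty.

5.29 ± 0.952 m/s^2

Each factor contributes (exponent × relative error)² to (δg/g)²:
  (1·δL/L)² = (1×0.0924)² = 0.00854;  (-2·δT/T)² = (-2×0.0772)² = 0.0238
δg/g = √(0.0324) = 0.180
g = 5.29 m/s^2, so δg = 0.180 × 5.29 = 0.952 m/s^2.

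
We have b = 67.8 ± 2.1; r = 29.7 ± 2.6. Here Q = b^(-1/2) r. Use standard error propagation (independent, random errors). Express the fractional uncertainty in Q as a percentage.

8.89%

For a monomial Q ∝ b^(-1/2), r, fractional errors add in quadrature:
  (−½·δb/b)² = (-0.5×0.0310)² = 0.000240;  (1·δr/r)² = (1×0.0875)² = 0.00766
δQ/Q = √(0.00790) = 0.0889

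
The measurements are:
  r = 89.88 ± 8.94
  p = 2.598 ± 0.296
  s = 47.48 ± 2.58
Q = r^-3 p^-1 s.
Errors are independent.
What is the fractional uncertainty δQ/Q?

0.324

For a monomial Q ∝ r^-3, p^-1, s, fractional errors add in quadrature:
  (-3·δr/r)² = (-3×0.0995)² = 0.0890;  (-1·δp/p)² = (-1×0.114)² = 0.0130;  (1·δs/s)² = (1×0.0543)² = 0.00295
δQ/Q = √(0.105) = 0.324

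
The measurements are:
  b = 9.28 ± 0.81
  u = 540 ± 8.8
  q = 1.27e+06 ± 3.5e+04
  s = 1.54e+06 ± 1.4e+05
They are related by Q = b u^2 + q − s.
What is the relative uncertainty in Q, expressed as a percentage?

11.9%

Let p = b·u^2 = 2.71e+06. δp/p = √((1·δb/b)² + (2·δu/u)²) = √(0.00762 + 0.00106) = 0.0932, so δp = 2.52e+05.
Q = p + q − s: δQ = √(δp² + δq² + δs²) = √(6.36e+10 + 1.22e+09 + 1.96e+10) = 2.91e+05
Q = 2.44e+06, so δQ/Q = 2.91e+05/2.44e+06 = 0.119.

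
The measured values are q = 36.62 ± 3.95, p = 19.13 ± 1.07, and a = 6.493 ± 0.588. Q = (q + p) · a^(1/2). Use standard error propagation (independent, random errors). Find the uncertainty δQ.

12.3

Let u = q + p = 55.75. δu = √(δq² + δp²) = √(15.6 + 1.14) = 4.09, so δu/u = 0.0734.
Q is then a monomial in u, a:
δQ/Q = √((δu/u)² + (½·δa/a)²) = √(0.00539 + 0.00205) = 0.0862
Q = 142.1, so δQ = 0.0862 × 142.1 = 12.3.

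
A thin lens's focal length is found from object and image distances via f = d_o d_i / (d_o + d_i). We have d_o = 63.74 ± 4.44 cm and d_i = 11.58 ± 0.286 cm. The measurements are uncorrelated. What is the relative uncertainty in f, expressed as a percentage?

∂f/∂d_o = (d_i/(d_o+d_i))² = 0.0236;  ∂f/∂d_i = (d_o/(d_o+d_i))² = 0.716
δf = √((∂f/∂d_o · δd_o)² + (∂f/∂d_i · δd_i)²) = √(0.0110 + 0.0420) = 0.230 cm
f = 9.800 cm, so δf/f = 0.230/9.800 = 0.0235.

2.35%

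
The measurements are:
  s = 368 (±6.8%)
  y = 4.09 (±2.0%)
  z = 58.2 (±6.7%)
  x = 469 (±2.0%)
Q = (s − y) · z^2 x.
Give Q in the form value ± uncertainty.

Let u = s − y = 364. δu = √(δs² + δy²) = √(626 + 0.00669) = 25.0, so δu/u = 0.0688.
Q is then a monomial in u, z, x:
δQ/Q = √((δu/u)² + (2·δz/z)² + (1·δx/x)²) = √(0.00473 + 0.0180 + 0.000400) = 0.152
Q = 5.78e+08, so δQ = 0.152 × 5.78e+08 = 8.78e+07.

(5.78 ± 0.878) × 10^8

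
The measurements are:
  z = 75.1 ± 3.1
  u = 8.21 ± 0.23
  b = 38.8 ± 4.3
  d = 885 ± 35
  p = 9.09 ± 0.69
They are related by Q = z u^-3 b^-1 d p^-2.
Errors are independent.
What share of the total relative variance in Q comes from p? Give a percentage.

50.5%

(δQ/Q)² = (1·δz/z)² + (-3·δu/u)² + (-1·δb/b)² + (1·δd/d)² + (-2·δp/p)²
  z term: (1×0.0413)² = 0.00170
  u term: (-3×0.0280)² = 0.00706
  b term: (-1×0.111)² = 0.0123
  d term: (1×0.0395)² = 0.00156
  p term: (-2×0.0759)² = 0.0230
Total = 0.0457. Share from p = 0.0230/0.0457 = 0.505.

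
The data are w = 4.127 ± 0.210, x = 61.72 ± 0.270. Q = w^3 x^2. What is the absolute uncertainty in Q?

40900

Q is a product of powers, so relative uncertainties combine in quadrature:
  (3·δw/w)² = (3×0.0509)² = 0.0233;  (2·δx/x)² = (2×0.00437)² = 7.65e-05
δQ/Q = √(0.0234) = 0.153
Q = 267800, so δQ = 0.153 × 267800 = 40900.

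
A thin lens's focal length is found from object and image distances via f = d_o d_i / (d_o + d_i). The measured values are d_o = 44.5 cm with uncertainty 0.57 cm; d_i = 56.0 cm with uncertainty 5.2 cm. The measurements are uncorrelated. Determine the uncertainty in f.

∂f/∂d_o = (d_i/(d_o+d_i))² = 0.310;  ∂f/∂d_i = (d_o/(d_o+d_i))² = 0.196
δf = √((∂f/∂d_o · δd_o)² + (∂f/∂d_i · δd_i)²) = √(0.0313 + 1.04) = 1.03 cm

1.03 cm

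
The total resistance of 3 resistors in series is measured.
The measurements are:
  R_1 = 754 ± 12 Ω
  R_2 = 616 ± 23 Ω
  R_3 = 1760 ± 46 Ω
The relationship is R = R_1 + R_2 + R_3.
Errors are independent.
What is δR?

Absolute uncertainties add in quadrature for a linear combination:
  (δR_1)² = 144;  (δR_2)² = 529;  (δR_3)² = 2120
δR = √(2790) = 52.8 Ω

52.8 Ω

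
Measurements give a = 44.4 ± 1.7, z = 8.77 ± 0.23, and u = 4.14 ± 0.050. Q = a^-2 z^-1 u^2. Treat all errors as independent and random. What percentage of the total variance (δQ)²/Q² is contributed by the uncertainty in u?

8.18%

(δQ/Q)² = (-2·δa/a)² + (-1·δz/z)² + (2·δu/u)²
  a term: (-2×0.0383)² = 0.00586
  z term: (-1×0.0262)² = 0.000688
  u term: (2×0.0121)² = 0.000583
Total = 0.00714. Share from u = 0.000583/0.00714 = 0.0818.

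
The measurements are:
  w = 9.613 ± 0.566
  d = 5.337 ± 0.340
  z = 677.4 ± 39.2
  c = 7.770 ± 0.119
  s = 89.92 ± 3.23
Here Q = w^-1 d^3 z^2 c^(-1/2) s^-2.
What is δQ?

77.9

Q is a product of powers, so relative uncertainties combine in quadrature:
  (-1·δw/w)² = (-1×0.0589)² = 0.00347;  (3·δd/d)² = (3×0.0637)² = 0.0365;  (2·δz/z)² = (2×0.0579)² = 0.0134;  (−½·δc/c)² = (-0.5×0.0153)² = 5.86e-05;  (-2·δs/s)² = (-2×0.0359)² = 0.00516
δQ/Q = √(0.0586) = 0.242
Q = 322.0, so δQ = 0.242 × 322.0 = 77.9.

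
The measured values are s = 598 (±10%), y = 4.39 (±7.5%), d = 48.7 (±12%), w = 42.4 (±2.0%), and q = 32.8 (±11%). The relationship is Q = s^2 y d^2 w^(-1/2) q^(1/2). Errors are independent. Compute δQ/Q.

0.326

Q is a product of powers, so relative uncertainties combine in quadrature:
  (2·δs/s)² = (2×0.100)² = 0.0400;  (1·δy/y)² = (1×0.0750)² = 0.00562;  (2·δd/d)² = (2×0.120)² = 0.0576;  (−½·δw/w)² = (-0.5×0.0200)² = 0.000100;  (½·δq/q)² = (0.5×0.110)² = 0.00302
δQ/Q = √(0.106) = 0.326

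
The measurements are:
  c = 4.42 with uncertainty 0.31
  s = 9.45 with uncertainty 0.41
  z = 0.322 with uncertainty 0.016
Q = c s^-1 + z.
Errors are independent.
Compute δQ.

Let p = c·s^-1 = 0.468. δp/p = √((1·δc/c)² + (-1·δs/s)²) = √(0.00492 + 0.00188) = 0.0825, so δp = 0.0386.
Q = p + z: δQ = √(δp² + δz²) = √(0.00149 + 0.000256) = 0.0418

0.0418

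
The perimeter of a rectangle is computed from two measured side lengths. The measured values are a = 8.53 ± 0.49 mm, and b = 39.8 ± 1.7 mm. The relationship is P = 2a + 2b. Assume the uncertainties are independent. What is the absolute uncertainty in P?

3.54 mm

Each term contributes (cᵢ δxᵢ)² to (δP)²:
  (2·δa)² = 0.960;  (2·δb)² = 11.6
δP = √(12.5) = 3.54 mm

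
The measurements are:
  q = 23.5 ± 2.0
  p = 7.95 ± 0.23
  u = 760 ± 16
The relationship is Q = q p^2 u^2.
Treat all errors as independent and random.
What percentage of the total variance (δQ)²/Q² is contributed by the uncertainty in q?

(δQ/Q)² = (1·δq/q)² + (2·δp/p)² + (2·δu/u)²
  q term: (1×0.0851)² = 0.00724
  p term: (2×0.0289)² = 0.00335
  u term: (2×0.0211)² = 0.00177
Total = 0.0124. Share from q = 0.00724/0.0124 = 0.586.

58.6%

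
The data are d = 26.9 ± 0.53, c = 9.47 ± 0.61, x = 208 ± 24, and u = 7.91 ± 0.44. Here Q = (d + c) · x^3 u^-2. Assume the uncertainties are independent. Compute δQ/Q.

0.364

Let w = d + c = 36.4. δw = √(δd² + δc²) = √(0.281 + 0.372) = 0.808, so δw/w = 0.0222.
Q is then a monomial in w, x, u:
δQ/Q = √((δw/w)² + (3·δx/x)² + (-2·δu/u)²) = √(0.000494 + 0.120 + 0.0124) = 0.364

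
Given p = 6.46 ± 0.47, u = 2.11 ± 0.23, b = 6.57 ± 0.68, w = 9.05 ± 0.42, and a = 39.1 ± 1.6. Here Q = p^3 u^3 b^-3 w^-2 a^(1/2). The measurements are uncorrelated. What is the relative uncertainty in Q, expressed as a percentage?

Relative error in a monomial: (δQ/Q)² = Σ (nᵢ · δxᵢ/xᵢ)².
  (3·δp/p)² = (3×0.0728)² = 0.0476;  (3·δu/u)² = (3×0.109)² = 0.107;  (-3·δb/b)² = (-3×0.104)² = 0.0964;  (-2·δw/w)² = (-2×0.0464)² = 0.00862;  (½·δa/a)² = (0.5×0.0409)² = 0.000419
δQ/Q = √(0.260) = 0.510

51.0%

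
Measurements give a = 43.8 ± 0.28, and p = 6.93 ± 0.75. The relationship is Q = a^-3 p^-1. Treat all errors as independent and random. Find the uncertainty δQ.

Each factor contributes (exponent × relative error)² to (δQ/Q)²:
  (-3·δa/a)² = (-3×0.00639)² = 0.000368;  (-1·δp/p)² = (-1×0.108)² = 0.0117
δQ/Q = √(0.0121) = 0.110
Q = 1.72e-06, so δQ = 0.110 × 1.72e-06 = 1.89e-07.

1.89e-07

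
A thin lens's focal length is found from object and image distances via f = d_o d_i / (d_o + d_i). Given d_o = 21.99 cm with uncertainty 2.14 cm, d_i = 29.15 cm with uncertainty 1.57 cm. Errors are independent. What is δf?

0.753 cm

∂f/∂d_o = (d_i/(d_o+d_i))² = 0.325;  ∂f/∂d_i = (d_o/(d_o+d_i))² = 0.185
δf = √((∂f/∂d_o · δd_o)² + (∂f/∂d_i · δd_i)²) = √(0.483 + 0.0843) = 0.753 cm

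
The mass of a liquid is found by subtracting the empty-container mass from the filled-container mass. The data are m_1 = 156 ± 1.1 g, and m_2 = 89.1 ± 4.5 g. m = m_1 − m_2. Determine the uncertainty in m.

m is a linear combination, so absolute uncertainties add in quadrature:
  (δm_1)² = 1.21;  (δm_2)² = 20.2
δm = √(21.5) = 4.63 g

4.63 g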